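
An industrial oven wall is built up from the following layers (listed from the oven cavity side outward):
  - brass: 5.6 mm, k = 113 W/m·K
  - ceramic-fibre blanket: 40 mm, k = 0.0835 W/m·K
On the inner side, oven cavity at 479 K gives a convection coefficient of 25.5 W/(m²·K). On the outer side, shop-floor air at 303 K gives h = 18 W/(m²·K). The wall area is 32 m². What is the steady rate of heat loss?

Model the wall as resistances in series:
R_inner film = 1/(h_i·A) = 1/(25.5×32) = 0.001225 K/W
R_brass = L/(kA) = 0.0056/(113×32) = 1.549×10^-6 K/W
R_ceramic-fibre blanket = L/(kA) = 0.04/(0.0835×32) = 0.01497 K/W
R_outer film = 1/(h_o·A) = 1/(18×32) = 0.001736 K/W
R_total = 0.01793 K/W
Q = ΔT / R_total = 176 / 0.01793

Q ≈ 9810 W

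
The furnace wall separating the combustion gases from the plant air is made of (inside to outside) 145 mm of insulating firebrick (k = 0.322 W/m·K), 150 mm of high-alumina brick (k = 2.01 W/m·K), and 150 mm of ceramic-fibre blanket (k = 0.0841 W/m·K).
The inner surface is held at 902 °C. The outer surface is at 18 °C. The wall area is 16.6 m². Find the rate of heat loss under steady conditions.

Thermal resistances in series:
R_insulating firebrick = L/(kA) = 0.145/(0.322×16.6) = 0.02713 K/W
R_high-alumina brick = L/(kA) = 0.15/(2.01×16.6) = 0.004496 K/W
R_ceramic-fibre blanket = L/(kA) = 0.15/(0.0841×16.6) = 0.1074 K/W
R_total = 0.1391 K/W
Q = ΔT / R_total = 884 / 0.1391

Q ≈ 6360 W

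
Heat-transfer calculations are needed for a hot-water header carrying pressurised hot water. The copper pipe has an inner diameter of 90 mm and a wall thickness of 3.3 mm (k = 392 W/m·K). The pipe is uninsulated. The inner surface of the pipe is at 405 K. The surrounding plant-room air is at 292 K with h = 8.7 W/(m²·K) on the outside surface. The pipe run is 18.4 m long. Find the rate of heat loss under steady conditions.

Q ≈ 5490 W

Radial resistances (cylindrical: R_cond = ln(r_o/r_i)/(2πkL), R_conv = 1/(h·2πrL)):
R_copper pipe wall = ln(48.3/45)/(2π×392×18.4) = 1.562×10^-6 K/W
R_outer film = 1/(h_o·2πr_oL) = 1/(8.7×2π×0.0483×18.4) = 0.02058 K/W
R_total = 0.02059 K/W
Q = ΔT/R_total = 113/0.02059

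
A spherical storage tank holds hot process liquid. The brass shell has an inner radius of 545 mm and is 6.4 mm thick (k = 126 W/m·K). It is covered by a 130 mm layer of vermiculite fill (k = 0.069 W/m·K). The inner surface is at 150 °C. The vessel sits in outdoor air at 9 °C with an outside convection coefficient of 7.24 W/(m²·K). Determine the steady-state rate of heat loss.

Q ≈ 334 W

Radial (spherical) resistances in series:
R_brass shell = (1/0.545 − 1/0.5514)/(4π×126) = 1.345×10^-5 K/W
R_vermiculite fill = (1/0.5514 − 1/0.6814)/(4π×0.069) = 0.399 K/W
R_outer film = 1/(h·4πr_o²) = 1/(7.24×4π×0.6814²) = 0.02367 K/W
R_total = 0.4227 K/W
Q = ΔT/R_total = 141/0.4227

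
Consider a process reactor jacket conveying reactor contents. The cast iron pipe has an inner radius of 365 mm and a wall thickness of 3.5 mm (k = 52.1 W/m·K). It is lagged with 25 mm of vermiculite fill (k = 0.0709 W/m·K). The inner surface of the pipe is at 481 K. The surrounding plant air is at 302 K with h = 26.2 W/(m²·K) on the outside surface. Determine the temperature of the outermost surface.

T ≈ 319 K

Treating each annulus and film as a series resistance:
R_cast iron pipe wall = ln(368.5/365)/(2π×52.1×1) = 2.915×10^-5 K/W
R_vermiculite fill = ln(393.5/368.5)/(2π×0.0709×1) = 0.1473 K/W
R_outer film = 1/(h_o·2πr_oL) = 1/(26.2×2π×0.3935×1) = 0.01544 K/W
R_total = 0.1628 K/W
Q = ΔT/R_total = 179/0.1628
Q = 1100 W/m
T_interface = T_inner − Q·ΣR(inner→interface) = 481 − 1100×0.1474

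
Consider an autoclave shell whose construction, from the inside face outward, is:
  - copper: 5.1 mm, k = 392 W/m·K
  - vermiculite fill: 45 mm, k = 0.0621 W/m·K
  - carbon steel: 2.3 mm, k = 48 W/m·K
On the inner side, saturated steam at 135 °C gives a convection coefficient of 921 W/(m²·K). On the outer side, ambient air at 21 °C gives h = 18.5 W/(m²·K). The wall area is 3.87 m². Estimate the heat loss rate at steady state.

Q ≈ 566 W

Series thermal resistances:
R_inner film = 1/(h_i·A) = 1/(921×3.87) = 2.806×10^-4 K/W
R_copper = L/(kA) = 0.0051/(392×3.87) = 3.362×10^-6 K/W
R_vermiculite fill = L/(kA) = 0.045/(0.0621×3.87) = 0.1872 K/W
R_carbon steel = L/(kA) = 0.0023/(48×3.87) = 1.238×10^-5 K/W
R_outer film = 1/(h_o·A) = 1/(18.5×3.87) = 0.01397 K/W
R_total = 0.2015 K/W
Q = ΔT / R_total = 114 / 0.2015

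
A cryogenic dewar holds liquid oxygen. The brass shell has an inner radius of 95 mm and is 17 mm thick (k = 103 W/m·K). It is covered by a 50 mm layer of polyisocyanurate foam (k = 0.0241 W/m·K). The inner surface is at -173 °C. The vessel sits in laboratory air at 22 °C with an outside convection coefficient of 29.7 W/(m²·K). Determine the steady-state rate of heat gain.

Each spherical layer contributes R = (1/r_i − 1/r_o)/(4πk):
R_brass shell = (1/0.095 − 1/0.112)/(4π×103) = 0.001234 K/W
R_polyisocyanurate foam = (1/0.112 − 1/0.162)/(4π×0.0241) = 9.099 K/W
R_outer film = 1/(h·4πr_o²) = 1/(29.7×4π×0.162²) = 0.1021 K/W
R_total = 9.203 K/W
Q = ΔT/R_total = 195/9.203

Q ≈ 21.2 W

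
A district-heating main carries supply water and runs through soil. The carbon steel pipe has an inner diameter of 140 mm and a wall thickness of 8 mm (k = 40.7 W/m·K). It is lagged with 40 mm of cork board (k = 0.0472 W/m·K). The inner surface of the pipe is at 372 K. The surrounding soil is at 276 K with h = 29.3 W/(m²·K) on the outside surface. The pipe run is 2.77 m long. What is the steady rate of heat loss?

Q ≈ 184 W

For a radial system each layer contributes R = ln(r_out/r_in)/(2πkL); films add R = 1/(hA).
R_carbon steel pipe wall = ln(78/70)/(2π×40.7×2.77) = 1.528×10^-4 K/W
R_cork board = ln(118/78)/(2π×0.0472×2.77) = 0.5039 K/W
R_outer film = 1/(h_o·2πr_oL) = 1/(29.3×2π×0.118×2.77) = 0.01662 K/W
R_total = 0.5207 K/W
Q = ΔT/R_total = 96/0.5207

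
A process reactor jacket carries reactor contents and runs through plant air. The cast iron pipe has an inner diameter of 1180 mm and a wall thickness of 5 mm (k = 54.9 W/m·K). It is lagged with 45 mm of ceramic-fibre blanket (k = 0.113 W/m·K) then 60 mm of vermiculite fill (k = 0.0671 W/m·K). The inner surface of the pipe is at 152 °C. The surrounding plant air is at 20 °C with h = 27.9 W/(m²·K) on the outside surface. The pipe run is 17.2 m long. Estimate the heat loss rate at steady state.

For a radial system each layer contributes R = ln(r_out/r_in)/(2πkL); films add R = 1/(hA).
R_cast iron pipe wall = ln(595/590)/(2π×54.9×17.2) = 1.422×10^-6 K/W
R_ceramic-fibre blanket = ln(640/595)/(2π×0.113×17.2) = 0.00597 K/W
R_vermiculite fill = ln(700/640)/(2π×0.0671×17.2) = 0.01236 K/W
R_outer film = 1/(h_o·2πr_oL) = 1/(27.9×2π×0.7×17.2) = 4.738×10^-4 K/W
R_total = 0.0188 K/W
Q = ΔT/R_total = 132/0.0188

Q ≈ 7020 W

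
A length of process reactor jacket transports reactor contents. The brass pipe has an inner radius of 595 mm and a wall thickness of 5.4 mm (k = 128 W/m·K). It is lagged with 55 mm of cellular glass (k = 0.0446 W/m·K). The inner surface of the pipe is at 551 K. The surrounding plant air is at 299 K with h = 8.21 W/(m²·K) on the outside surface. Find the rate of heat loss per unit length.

Per-layer cylindrical resistances, series-summed:
R_brass pipe wall = ln(600.4/595)/(2π×128×1) = 1.123×10^-5 K/W
R_cellular glass = ln(655.4/600.4)/(2π×0.0446×1) = 0.3128 K/W
R_outer film = 1/(h_o·2πr_oL) = 1/(8.21×2π×0.6554×1) = 0.02958 K/W
R_total = 0.3424 K/W
Q = ΔT/R_total = 252/0.3424

q′ ≈ 736 W/m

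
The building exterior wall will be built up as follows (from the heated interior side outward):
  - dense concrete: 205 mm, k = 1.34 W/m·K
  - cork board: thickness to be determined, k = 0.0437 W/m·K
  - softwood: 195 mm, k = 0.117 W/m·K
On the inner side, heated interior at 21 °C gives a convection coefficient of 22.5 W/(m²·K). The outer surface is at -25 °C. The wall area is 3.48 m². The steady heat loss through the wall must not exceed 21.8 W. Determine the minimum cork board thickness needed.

Using the resistance-network approach (series):
R_inner film = 1/(h_i·A) = 1/(22.5×3.48) = 0.01277 K/W
R_dense concrete = L/(kA) = 0.205/(1.34×3.48) = 0.04396 K/W
R_softwood = L/(kA) = 0.195/(0.117×3.48) = 0.4789 K/W
Sum of the known resistances R_other = 0.5357 K/W
Required total resistance R_tot = ΔT/Q_allow = 46/21.8 = 2.11 K/W
R_cork board = R_tot − R_other = 1.574 K/W
L = R·k·A = 1.574×0.0437×3.48

L ≈ 239 mm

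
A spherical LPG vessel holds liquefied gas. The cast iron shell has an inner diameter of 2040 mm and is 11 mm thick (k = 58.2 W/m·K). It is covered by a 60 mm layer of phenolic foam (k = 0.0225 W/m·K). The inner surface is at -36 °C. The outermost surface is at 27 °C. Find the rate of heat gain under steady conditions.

Spherical conduction: R = (1/r_in − 1/r_out)/(4πk) per layer; series-sum.
R_cast iron shell = (1/1.02 − 1/1.031)/(4π×58.2) = 1.43×10^-5 K/W
R_phenolic foam = (1/1.031 − 1/1.091)/(4π×0.0225) = 0.1887 K/W
R_total = 0.1887 K/W
Q = ΔT/R_total = 63/0.1887

Q ≈ 334 W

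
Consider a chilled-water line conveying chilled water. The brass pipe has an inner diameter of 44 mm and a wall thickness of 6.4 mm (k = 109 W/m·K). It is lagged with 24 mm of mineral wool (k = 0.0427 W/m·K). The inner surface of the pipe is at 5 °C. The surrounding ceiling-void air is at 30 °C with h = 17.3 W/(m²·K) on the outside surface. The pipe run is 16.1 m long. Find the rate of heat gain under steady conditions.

For a radial system each layer contributes R = ln(r_out/r_in)/(2πkL); films add R = 1/(hA).
R_brass pipe wall = ln(28.4/22)/(2π×109×16.1) = 2.316×10^-5 K/W
R_mineral wool = ln(52.4/28.4)/(2π×0.0427×16.1) = 0.1418 K/W
R_outer film = 1/(h_o·2πr_oL) = 1/(17.3×2π×0.0524×16.1) = 0.0109 K/W
R_total = 0.1527 K/W
Q = ΔT/R_total = 25/0.1527

Q ≈ 164 W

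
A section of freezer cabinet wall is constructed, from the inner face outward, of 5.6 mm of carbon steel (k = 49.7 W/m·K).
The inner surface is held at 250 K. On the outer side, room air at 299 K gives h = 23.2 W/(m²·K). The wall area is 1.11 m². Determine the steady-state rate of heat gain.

Thermal resistances in series:
R_carbon steel = L/(kA) = 0.0056/(49.7×1.11) = 1.015×10^-4 K/W
R_outer film = 1/(h_o·A) = 1/(23.2×1.11) = 0.03883 K/W
R_total = 0.03893 K/W
Q = ΔT / R_total = 49 / 0.03893

Q ≈ 1260 W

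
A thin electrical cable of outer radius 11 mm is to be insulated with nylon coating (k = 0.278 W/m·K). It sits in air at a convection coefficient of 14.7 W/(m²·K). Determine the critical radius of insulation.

r_cr ≈ 18.9 mm

For a cylinder r_cr = k/h = 0.278/14.7
r_cr = 18.9 mm; since the bare radius (11 mm) is below r_cr, adding a thin layer of insulation will *increase* heat loss.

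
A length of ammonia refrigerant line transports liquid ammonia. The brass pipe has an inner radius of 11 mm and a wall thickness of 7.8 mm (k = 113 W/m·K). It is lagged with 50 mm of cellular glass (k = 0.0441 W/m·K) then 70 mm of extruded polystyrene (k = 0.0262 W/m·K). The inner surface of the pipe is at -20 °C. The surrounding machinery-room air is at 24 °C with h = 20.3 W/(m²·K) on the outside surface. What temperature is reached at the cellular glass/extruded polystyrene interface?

Radial resistances (cylindrical: R_cond = ln(r_o/r_i)/(2πkL), R_conv = 1/(h·2πrL)):
R_brass pipe wall = ln(18.8/11)/(2π×113×1) = 7.549×10^-4 K/W
R_cellular glass = ln(68.8/18.8)/(2π×0.0441×1) = 4.682 K/W
R_extruded polystyrene = ln(138.8/68.8)/(2π×0.0262×1) = 4.263 K/W
R_outer film = 1/(h_o·2πr_oL) = 1/(20.3×2π×0.1388×1) = 0.05649 K/W
R_total = 9.003 K/W
Q = ΔT/R_total = 44/9.003
Q = 4.89 W/m
T_interface = T_inner + Q·ΣR(inner→interface) = -20 + 4.89×4.683

T ≈ 2.89 °C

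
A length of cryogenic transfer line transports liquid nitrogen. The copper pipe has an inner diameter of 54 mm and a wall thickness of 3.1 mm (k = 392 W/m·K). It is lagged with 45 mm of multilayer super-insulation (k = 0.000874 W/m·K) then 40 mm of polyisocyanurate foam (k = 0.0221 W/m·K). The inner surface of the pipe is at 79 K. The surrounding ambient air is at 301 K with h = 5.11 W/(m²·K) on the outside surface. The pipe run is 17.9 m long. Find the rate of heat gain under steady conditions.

Q ≈ 23.4 W

Cylindrical conduction, so R = ln(r₂/r₁)/(2πkL) per layer, in series:
R_copper pipe wall = ln(30.1/27)/(2π×392×17.9) = 2.465×10^-6 K/W
R_multilayer super-insulation = ln(75.1/30.1)/(2π×0.000874×17.9) = 9.301 K/W
R_polyisocyanurate foam = ln(115.1/75.1)/(2π×0.0221×17.9) = 0.1718 K/W
R_outer film = 1/(h_o·2πr_oL) = 1/(5.11×2π×0.1151×17.9) = 0.01512 K/W
R_total = 9.488 K/W
Q = ΔT/R_total = 222/9.488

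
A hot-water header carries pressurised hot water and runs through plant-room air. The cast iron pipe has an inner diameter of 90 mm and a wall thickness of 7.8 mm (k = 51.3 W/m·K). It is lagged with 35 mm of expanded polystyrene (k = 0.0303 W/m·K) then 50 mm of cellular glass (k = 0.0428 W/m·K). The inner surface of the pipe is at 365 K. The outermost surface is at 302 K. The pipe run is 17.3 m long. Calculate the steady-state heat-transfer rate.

For a radial system each layer contributes R = ln(r_out/r_in)/(2πkL); films add R = 1/(hA).
R_cast iron pipe wall = ln(52.8/45)/(2π×51.3×17.3) = 2.867×10^-5 K/W
R_expanded polystyrene = ln(87.8/52.8)/(2π×0.0303×17.3) = 0.1544 K/W
R_cellular glass = ln(137.8/87.8)/(2π×0.0428×17.3) = 0.09689 K/W
R_total = 0.2513 K/W
Q = ΔT/R_total = 63/0.2513

Q ≈ 251 W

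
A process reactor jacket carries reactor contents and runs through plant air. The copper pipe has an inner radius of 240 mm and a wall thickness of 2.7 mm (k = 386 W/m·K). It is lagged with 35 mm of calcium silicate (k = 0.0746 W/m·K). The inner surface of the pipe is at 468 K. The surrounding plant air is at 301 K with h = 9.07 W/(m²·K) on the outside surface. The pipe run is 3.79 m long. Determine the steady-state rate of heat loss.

Q ≈ 1810 W

Treating each annulus and film as a series resistance:
R_copper pipe wall = ln(242.7/240)/(2π×386×3.79) = 1.217×10^-6 K/W
R_calcium silicate = ln(277.7/242.7)/(2π×0.0746×3.79) = 0.07583 K/W
R_outer film = 1/(h_o·2πr_oL) = 1/(9.07×2π×0.2777×3.79) = 0.01667 K/W
R_total = 0.09251 K/W
Q = ΔT/R_total = 167/0.09251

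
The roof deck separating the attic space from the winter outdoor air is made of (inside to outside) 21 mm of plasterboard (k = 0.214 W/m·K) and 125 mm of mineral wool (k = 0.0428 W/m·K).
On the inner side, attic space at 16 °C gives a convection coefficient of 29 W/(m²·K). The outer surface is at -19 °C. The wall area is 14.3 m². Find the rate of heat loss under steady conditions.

Q ≈ 164 W

Model the wall as resistances in series:
R_inner film = 1/(h_i·A) = 1/(29×14.3) = 0.002411 K/W
R_plasterboard = L/(kA) = 0.021/(0.214×14.3) = 0.006862 K/W
R_mineral wool = L/(kA) = 0.125/(0.0428×14.3) = 0.2042 K/W
R_total = 0.2135 K/W
Q = ΔT / R_total = 35 / 0.2135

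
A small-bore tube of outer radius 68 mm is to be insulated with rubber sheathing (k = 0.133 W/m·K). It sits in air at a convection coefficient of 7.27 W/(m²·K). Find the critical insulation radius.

For a cylinder r_cr = k/h = 0.133/7.27
r_cr = 18.3 mm; since the bare radius (68 mm) is above r_cr, any added insulation will reduce heat loss.

r_cr ≈ 18.3 mm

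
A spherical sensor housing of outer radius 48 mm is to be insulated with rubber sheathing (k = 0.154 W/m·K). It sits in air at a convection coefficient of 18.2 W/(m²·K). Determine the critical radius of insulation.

r_cr ≈ 16.9 mm

For a sphere r_cr = 2k/h = 2×0.154/18.2
r_cr = 16.9 mm; since the bare radius (48 mm) is above r_cr, any added insulation will reduce heat loss.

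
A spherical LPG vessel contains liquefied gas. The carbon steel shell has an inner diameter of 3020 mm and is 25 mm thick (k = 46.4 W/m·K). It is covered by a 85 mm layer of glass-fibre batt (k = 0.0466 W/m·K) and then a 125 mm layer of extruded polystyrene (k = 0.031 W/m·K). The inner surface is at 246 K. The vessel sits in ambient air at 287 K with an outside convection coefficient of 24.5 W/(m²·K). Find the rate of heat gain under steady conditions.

Spherical conduction: R = (1/r_in − 1/r_out)/(4πk) per layer; series-sum.
R_carbon steel shell = (1/1.51 − 1/1.535)/(4π×46.4) = 1.85×10^-5 K/W
R_glass-fibre batt = (1/1.535 − 1/1.62)/(4π×0.0466) = 0.05837 K/W
R_extruded polystyrene = (1/1.62 − 1/1.745)/(4π×0.031) = 0.1135 K/W
R_outer film = 1/(h·4πr_o²) = 1/(24.5×4π×1.745²) = 0.001067 K/W
R_total = 0.173 K/W
Q = ΔT/R_total = 41/0.173

Q ≈ 237 W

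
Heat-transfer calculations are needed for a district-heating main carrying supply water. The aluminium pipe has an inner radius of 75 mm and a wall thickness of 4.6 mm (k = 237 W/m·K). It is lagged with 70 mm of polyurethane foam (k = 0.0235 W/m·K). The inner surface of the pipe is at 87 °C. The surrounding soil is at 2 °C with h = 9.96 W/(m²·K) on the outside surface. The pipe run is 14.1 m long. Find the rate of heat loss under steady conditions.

Q ≈ 274 W

Per-layer cylindrical resistances, series-summed:
R_aluminium pipe wall = ln(79.6/75)/(2π×237×14.1) = 2.835×10^-6 K/W
R_polyurethane foam = ln(149.6/79.6)/(2π×0.0235×14.1) = 0.3031 K/W
R_outer film = 1/(h_o·2πr_oL) = 1/(9.96×2π×0.1496×14.1) = 0.007575 K/W
R_total = 0.3106 K/W
Q = ΔT/R_total = 85/0.3106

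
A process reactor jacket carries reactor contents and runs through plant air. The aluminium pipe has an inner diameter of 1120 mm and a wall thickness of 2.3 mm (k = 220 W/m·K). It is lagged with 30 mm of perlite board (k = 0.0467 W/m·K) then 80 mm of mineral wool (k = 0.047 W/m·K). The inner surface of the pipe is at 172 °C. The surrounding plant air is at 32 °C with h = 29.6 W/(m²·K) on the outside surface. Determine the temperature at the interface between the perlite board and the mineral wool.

Treating each annulus and film as a series resistance:
R_aluminium pipe wall = ln(562.3/560)/(2π×220×1) = 2.965×10^-6 K/W
R_perlite board = ln(592.3/562.3)/(2π×0.0467×1) = 0.1771 K/W
R_mineral wool = ln(672.3/592.3)/(2π×0.047×1) = 0.429 K/W
R_outer film = 1/(h_o·2πr_oL) = 1/(29.6×2π×0.6723×1) = 0.007998 K/W
R_total = 0.6142 K/W
Q = ΔT/R_total = 140/0.6142
Q = 228 W/m
T_interface = T_inner − Q·ΣR(inner→interface) = 172 − 228×0.1771

T ≈ 132 °C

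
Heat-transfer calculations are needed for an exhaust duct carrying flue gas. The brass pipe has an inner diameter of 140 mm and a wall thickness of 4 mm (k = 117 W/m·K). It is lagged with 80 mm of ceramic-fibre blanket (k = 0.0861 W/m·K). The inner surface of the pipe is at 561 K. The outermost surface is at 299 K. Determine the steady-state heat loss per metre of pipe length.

q′ ≈ 193 W/m

Cylindrical conduction, so R = ln(r₂/r₁)/(2πkL) per layer, in series:
R_brass pipe wall = ln(74/70)/(2π×117×1) = 7.559×10^-5 K/W
R_ceramic-fibre blanket = ln(154/74)/(2π×0.0861×1) = 1.355 K/W
R_total = 1.355 K/W
Q = ΔT/R_total = 262/1.355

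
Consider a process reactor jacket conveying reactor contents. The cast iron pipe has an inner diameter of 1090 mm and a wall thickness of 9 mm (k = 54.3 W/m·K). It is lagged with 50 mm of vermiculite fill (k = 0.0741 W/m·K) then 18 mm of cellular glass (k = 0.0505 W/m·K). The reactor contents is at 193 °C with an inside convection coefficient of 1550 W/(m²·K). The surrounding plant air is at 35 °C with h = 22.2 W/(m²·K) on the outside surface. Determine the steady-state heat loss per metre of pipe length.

For a radial system each layer contributes R = ln(r_out/r_in)/(2πkL); films add R = 1/(hA).
R_inner film = 1/(h_i·2πr₁L) = 1/(1550×2π×0.545×1) = 1.884×10^-4 K/W
R_cast iron pipe wall = ln(554/545)/(2π×54.3×1) = 4.801×10^-5 K/W
R_vermiculite fill = ln(604/554)/(2π×0.0741×1) = 0.1856 K/W
R_cellular glass = ln(622/604)/(2π×0.0505×1) = 0.09255 K/W
R_outer film = 1/(h_o·2πr_oL) = 1/(22.2×2π×0.622×1) = 0.01153 K/W
R_total = 0.2899 K/W
Q = ΔT/R_total = 158/0.2899

q′ ≈ 545 W/m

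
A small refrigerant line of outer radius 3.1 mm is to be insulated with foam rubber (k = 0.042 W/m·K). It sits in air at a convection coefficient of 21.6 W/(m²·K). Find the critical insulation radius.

For a cylinder r_cr = k/h = 0.042/21.6
r_cr = 1.94 mm; since the bare radius (3.1 mm) is above r_cr, any added insulation will reduce heat loss.

r_cr ≈ 1.94 mm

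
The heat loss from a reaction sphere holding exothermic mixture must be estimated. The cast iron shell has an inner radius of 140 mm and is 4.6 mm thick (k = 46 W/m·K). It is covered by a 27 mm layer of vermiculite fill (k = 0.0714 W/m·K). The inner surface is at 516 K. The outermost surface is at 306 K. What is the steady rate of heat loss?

Each spherical layer contributes R = (1/r_i − 1/r_o)/(4πk):
R_cast iron shell = (1/0.14 − 1/0.1446)/(4π×46) = 3.931×10^-4 K/W
R_vermiculite fill = (1/0.1446 − 1/0.1716)/(4π×0.0714) = 1.213 K/W
R_total = 1.213 K/W
Q = ΔT/R_total = 210/1.213

Q ≈ 173 W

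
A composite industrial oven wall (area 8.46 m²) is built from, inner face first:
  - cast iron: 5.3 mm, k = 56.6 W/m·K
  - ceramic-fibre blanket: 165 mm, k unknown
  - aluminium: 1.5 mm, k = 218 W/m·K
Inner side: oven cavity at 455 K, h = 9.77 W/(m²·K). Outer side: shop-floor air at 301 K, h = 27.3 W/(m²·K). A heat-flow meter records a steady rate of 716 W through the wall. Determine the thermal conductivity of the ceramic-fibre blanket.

k ≈ 0.0982 W/(m·K)

Model the wall as resistances in series:
R_inner film = 1/(h_i·A) = 1/(9.77×8.46) = 0.0121 K/W
R_cast iron = L/(kA) = 0.0053/(56.6×8.46) = 1.107×10^-5 K/W
R_aluminium = L/(kA) = 0.0015/(218×8.46) = 8.133×10^-7 K/W
R_outer film = 1/(h_o·A) = 1/(27.3×8.46) = 0.00433 K/W
Sum of known resistances R_other = 0.01644 K/W
Total R = ΔT/Q = 154/716 = 0.2151 K/W
R_ceramic-fibre blanket = R_total − R_other = 0.1986 K/W
k = L/(R·A) = 0.165/(0.1986×8.46)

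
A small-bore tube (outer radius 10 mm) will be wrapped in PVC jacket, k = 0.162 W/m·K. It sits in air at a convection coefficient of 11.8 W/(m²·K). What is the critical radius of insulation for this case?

For a cylinder r_cr = k/h = 0.162/11.8
r_cr = 13.7 mm; since the bare radius (10 mm) is below r_cr, adding a thin layer of insulation will *increase* heat loss.

r_cr ≈ 13.7 mm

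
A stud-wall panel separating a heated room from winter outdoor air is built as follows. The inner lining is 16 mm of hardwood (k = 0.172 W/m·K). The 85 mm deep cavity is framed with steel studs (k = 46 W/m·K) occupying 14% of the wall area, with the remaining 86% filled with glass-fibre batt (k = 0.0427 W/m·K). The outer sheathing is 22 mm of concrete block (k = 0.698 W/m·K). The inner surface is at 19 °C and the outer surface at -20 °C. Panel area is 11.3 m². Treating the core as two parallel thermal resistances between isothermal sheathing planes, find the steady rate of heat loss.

Sheathing layers in series; stud and cavity paths in parallel between them.
R_inner = 0.016/(0.172×11.3) = 0.008232 K/W
R_stud  = 0.085/(46×0.14×11.3) = 0.001168 K/W
R_cav   = 0.085/(0.0427×0.86×11.3) = 0.2048 K/W
1/R_core = 1/R_stud + 1/R_cav → R_core = 0.001161 K/W
R_outer = 0.022/(0.698×11.3) = 0.002789 K/W
R_total = 0.01218 K/W
Q = ΔT/R_total = 39/0.01218

Q ≈ 3200 W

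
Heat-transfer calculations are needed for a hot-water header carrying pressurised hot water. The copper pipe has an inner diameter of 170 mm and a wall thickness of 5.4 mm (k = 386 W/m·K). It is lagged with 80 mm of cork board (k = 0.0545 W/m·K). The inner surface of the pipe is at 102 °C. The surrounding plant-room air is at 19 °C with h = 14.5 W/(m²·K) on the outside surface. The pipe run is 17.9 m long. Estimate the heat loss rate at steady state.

Treating each annulus and film as a series resistance:
R_copper pipe wall = ln(90.4/85)/(2π×386×17.9) = 1.419×10^-6 K/W
R_cork board = ln(170.4/90.4)/(2π×0.0545×17.9) = 0.1034 K/W
R_outer film = 1/(h_o·2πr_oL) = 1/(14.5×2π×0.1704×17.9) = 0.003599 K/W
R_total = 0.107 K/W
Q = ΔT/R_total = 83/0.107

Q ≈ 776 W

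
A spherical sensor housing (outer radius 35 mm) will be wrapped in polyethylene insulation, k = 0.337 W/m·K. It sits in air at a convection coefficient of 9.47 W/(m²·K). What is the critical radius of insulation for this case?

For a sphere r_cr = 2k/h = 2×0.337/9.47
r_cr = 71.2 mm; since the bare radius (35 mm) is below r_cr, adding a thin layer of insulation will *increase* heat loss.

r_cr ≈ 71.2 mm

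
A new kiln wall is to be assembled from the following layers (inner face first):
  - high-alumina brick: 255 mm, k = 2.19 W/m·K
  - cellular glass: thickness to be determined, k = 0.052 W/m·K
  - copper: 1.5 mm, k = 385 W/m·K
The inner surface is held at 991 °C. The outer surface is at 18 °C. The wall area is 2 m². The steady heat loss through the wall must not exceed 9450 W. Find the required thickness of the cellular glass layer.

Model the wall as resistances in series:
R_high-alumina brick = L/(kA) = 0.255/(2.19×2) = 0.05822 K/W
R_copper = L/(kA) = 0.0015/(385×2) = 1.948×10^-6 K/W
Sum of the known resistances R_other = 0.05822 K/W
Required total resistance R_tot = ΔT/Q_allow = 973/9450 = 0.103 K/W
R_cellular glass = R_tot − R_other = 0.04474 K/W
L = R·k·A = 0.04474×0.052×2

L ≈ 4.65 mm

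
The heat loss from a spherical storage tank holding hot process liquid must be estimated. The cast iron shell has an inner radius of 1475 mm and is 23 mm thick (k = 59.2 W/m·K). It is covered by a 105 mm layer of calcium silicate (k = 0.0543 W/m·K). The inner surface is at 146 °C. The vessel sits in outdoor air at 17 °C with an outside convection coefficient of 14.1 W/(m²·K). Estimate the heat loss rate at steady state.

Q ≈ 1950 W

For a spherical shell R = (1/r₁ − 1/r₂)/(4πk); film R = 1/(h·4πr²). In series:
R_cast iron shell = (1/1.475 − 1/1.498)/(4π×59.2) = 1.399×10^-5 K/W
R_calcium silicate = (1/1.498 − 1/1.603)/(4π×0.0543) = 0.06408 K/W
R_outer film = 1/(h·4πr_o²) = 1/(14.1×4π×1.603²) = 0.002196 K/W
R_total = 0.06629 K/W
Q = ΔT/R_total = 129/0.06629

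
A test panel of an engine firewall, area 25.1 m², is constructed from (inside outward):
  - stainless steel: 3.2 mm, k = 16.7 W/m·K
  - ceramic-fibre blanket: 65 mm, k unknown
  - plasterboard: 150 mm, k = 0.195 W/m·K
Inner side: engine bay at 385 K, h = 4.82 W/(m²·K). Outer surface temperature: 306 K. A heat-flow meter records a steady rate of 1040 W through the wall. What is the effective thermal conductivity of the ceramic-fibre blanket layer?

k ≈ 0.0699 W/(m·K)

Thermal resistances in series:
R_inner film = 1/(h_i·A) = 1/(4.82×25.1) = 0.008266 K/W
R_stainless steel = L/(kA) = 0.0032/(16.7×25.1) = 7.634×10^-6 K/W
R_plasterboard = L/(kA) = 0.15/(0.195×25.1) = 0.03065 K/W
Sum of known resistances R_other = 0.03892 K/W
Total R = ΔT/Q = 79/1040 = 0.07596 K/W
R_ceramic-fibre blanket = R_total − R_other = 0.03704 K/W
k = L/(R·A) = 0.065/(0.03704×25.1)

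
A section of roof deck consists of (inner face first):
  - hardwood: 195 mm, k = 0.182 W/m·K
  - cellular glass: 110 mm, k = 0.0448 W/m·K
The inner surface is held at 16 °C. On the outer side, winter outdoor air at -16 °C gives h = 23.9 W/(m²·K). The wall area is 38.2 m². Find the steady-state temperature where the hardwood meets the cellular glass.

T ≈ 6.39 °C

Model the wall as resistances in series:
R_hardwood = L/(kA) = 0.195/(0.182×38.2) = 0.02805 K/W
R_cellular glass = L/(kA) = 0.11/(0.0448×38.2) = 0.06428 K/W
R_outer film = 1/(h_o·A) = 1/(23.9×38.2) = 0.001095 K/W
R_total = 0.09342 K/W;  Q = ΔT/R_total = 32/0.09342 = 342.5 W
T_interface = T_inner − Q·ΣR(inner→interface) = 16 − 343×0.02805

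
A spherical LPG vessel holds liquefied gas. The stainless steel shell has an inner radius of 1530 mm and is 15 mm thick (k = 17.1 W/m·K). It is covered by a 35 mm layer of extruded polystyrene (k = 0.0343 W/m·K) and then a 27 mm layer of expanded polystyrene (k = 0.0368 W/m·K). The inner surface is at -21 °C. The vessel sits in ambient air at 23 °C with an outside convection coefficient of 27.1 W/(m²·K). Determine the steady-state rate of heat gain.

Each spherical layer contributes R = (1/r_i − 1/r_o)/(4πk):
R_stainless steel shell = (1/1.53 − 1/1.545)/(4π×17.1) = 2.953×10^-5 K/W
R_extruded polystyrene = (1/1.545 − 1/1.58)/(4π×0.0343) = 0.03326 K/W
R_expanded polystyrene = (1/1.58 − 1/1.607)/(4π×0.0368) = 0.02299 K/W
R_outer film = 1/(h·4πr_o²) = 1/(27.1×4π×1.607²) = 0.001137 K/W
R_total = 0.05743 K/W
Q = ΔT/R_total = 44/0.05743

Q ≈ 766 W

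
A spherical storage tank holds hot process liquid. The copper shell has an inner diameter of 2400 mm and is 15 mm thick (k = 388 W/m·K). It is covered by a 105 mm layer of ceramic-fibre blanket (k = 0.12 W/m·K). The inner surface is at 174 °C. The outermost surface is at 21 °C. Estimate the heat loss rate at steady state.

For a spherical shell R = (1/r₁ − 1/r₂)/(4πk); film R = 1/(h·4πr²). In series:
R_copper shell = (1/1.2 − 1/1.215)/(4π×388) = 2.11×10^-6 K/W
R_ceramic-fibre blanket = (1/1.215 − 1/1.32)/(4π×0.12) = 0.04342 K/W
R_total = 0.04342 K/W
Q = ΔT/R_total = 153/0.04342

Q ≈ 3520 W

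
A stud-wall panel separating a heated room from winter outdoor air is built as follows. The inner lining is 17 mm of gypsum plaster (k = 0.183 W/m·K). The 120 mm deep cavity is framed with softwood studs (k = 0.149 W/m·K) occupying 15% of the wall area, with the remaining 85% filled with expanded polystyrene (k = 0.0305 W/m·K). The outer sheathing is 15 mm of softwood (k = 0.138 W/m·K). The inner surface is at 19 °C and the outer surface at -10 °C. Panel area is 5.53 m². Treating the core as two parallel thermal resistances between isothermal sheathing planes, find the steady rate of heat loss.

Sheathing layers in series; stud and cavity paths in parallel between them.
R_inner = 0.017/(0.183×5.53) = 0.0168 K/W
R_stud  = 0.12/(0.149×0.15×5.53) = 0.9709 K/W
R_cav   = 0.12/(0.0305×0.85×5.53) = 0.837 K/W
1/R_core = 1/R_stud + 1/R_cav → R_core = 0.4495 K/W
R_outer = 0.015/(0.138×5.53) = 0.01966 K/W
R_total = 0.486 K/W
Q = ΔT/R_total = 29/0.486

Q ≈ 59.7 W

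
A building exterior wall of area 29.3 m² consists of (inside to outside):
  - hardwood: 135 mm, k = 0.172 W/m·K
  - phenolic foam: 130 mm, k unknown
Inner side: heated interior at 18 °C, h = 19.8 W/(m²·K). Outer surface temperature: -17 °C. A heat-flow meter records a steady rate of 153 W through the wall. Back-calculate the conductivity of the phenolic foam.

Model the wall as resistances in series:
R_inner film = 1/(h_i·A) = 1/(19.8×29.3) = 0.001724 K/W
R_hardwood = L/(kA) = 0.135/(0.172×29.3) = 0.02679 K/W
Sum of known resistances R_other = 0.02851 K/W
Total R = ΔT/Q = 35/153 = 0.2288 K/W
R_phenolic foam = R_total − R_other = 0.2002 K/W
k = L/(R·A) = 0.13/(0.2002×29.3)

k ≈ 0.0222 W/(m·K)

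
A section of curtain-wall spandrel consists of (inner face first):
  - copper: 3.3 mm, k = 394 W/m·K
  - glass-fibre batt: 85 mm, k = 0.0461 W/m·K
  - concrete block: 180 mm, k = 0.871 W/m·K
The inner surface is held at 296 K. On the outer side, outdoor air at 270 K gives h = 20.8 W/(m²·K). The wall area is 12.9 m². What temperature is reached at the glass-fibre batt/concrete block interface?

Thermal resistances in series:
R_copper = L/(kA) = 0.0033/(394×12.9) = 6.493×10^-7 K/W
R_glass-fibre batt = L/(kA) = 0.085/(0.0461×12.9) = 0.1429 K/W
R_concrete block = L/(kA) = 0.18/(0.871×12.9) = 0.01602 K/W
R_outer film = 1/(h_o·A) = 1/(20.8×12.9) = 0.003727 K/W
R_total = 0.1627 K/W;  Q = ΔT/R_total = 26/0.1627 = 159.8 W
T_interface = T_inner − Q·ΣR(inner→interface) = 296 − 160×0.1429

T ≈ 273 K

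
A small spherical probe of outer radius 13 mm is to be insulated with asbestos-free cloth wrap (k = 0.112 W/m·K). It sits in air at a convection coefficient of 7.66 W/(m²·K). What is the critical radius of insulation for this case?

For a sphere r_cr = 2k/h = 2×0.112/7.66
r_cr = 29.2 mm; since the bare radius (13 mm) is below r_cr, adding a thin layer of insulation will *increase* heat loss.

r_cr ≈ 29.2 mm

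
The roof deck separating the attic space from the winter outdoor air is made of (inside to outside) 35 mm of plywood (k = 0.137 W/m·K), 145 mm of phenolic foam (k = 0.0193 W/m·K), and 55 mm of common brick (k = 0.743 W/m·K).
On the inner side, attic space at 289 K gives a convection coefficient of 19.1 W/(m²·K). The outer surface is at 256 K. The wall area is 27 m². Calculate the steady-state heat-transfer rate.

Q ≈ 113 W

Thermal resistances in series:
R_inner film = 1/(h_i·A) = 1/(19.1×27) = 0.001939 K/W
R_plywood = L/(kA) = 0.035/(0.137×27) = 0.009462 K/W
R_phenolic foam = L/(kA) = 0.145/(0.0193×27) = 0.2783 K/W
R_common brick = L/(kA) = 0.055/(0.743×27) = 0.002742 K/W
R_total = 0.2924 K/W
Q = ΔT / R_total = 33 / 0.2924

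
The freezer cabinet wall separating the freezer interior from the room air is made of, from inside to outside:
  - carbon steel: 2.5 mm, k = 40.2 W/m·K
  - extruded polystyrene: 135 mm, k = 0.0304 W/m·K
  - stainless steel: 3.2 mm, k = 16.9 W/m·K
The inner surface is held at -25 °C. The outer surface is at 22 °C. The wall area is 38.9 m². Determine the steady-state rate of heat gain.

Q ≈ 412 W

Model the wall as resistances in series:
R_carbon steel = L/(kA) = 0.0025/(40.2×38.9) = 1.599×10^-6 K/W
R_extruded polystyrene = L/(kA) = 0.135/(0.0304×38.9) = 0.1142 K/W
R_stainless steel = L/(kA) = 0.0032/(16.9×38.9) = 4.868×10^-6 K/W
R_total = 0.1142 K/W
Q = ΔT / R_total = 47 / 0.1142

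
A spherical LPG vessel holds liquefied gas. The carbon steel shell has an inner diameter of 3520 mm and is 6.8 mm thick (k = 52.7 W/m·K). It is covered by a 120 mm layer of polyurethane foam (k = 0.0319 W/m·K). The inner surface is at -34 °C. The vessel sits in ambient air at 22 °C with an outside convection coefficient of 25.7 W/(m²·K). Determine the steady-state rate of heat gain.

Q ≈ 618 W

For a spherical shell R = (1/r₁ − 1/r₂)/(4πk); film R = 1/(h·4πr²). In series:
R_carbon steel shell = (1/1.76 − 1/1.7668)/(4π×52.7) = 3.302×10^-6 K/W
R_polyurethane foam = (1/1.7668 − 1/1.8868)/(4π×0.0319) = 0.0898 K/W
R_outer film = 1/(h·4πr_o²) = 1/(25.7×4π×1.8868²) = 8.698×10^-4 K/W
R_total = 0.09067 K/W
Q = ΔT/R_total = 56/0.09067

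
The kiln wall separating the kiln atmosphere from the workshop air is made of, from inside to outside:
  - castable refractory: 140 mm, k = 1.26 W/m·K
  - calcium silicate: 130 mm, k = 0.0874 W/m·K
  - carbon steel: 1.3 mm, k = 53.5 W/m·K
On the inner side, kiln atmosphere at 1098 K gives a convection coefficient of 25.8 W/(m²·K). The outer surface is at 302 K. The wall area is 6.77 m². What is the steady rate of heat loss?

Q ≈ 3290 W

Series thermal resistances:
R_inner film = 1/(h_i·A) = 1/(25.8×6.77) = 0.005725 K/W
R_castable refractory = L/(kA) = 0.14/(1.26×6.77) = 0.01641 K/W
R_calcium silicate = L/(kA) = 0.13/(0.0874×6.77) = 0.2197 K/W
R_carbon steel = L/(kA) = 0.0013/(53.5×6.77) = 3.589×10^-6 K/W
R_total = 0.2418 K/W
Q = ΔT / R_total = 796 / 0.2418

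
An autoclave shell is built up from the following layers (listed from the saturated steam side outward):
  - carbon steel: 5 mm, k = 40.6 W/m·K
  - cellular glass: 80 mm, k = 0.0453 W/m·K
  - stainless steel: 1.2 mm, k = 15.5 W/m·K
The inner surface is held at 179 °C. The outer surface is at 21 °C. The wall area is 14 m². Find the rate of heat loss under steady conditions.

Q ≈ 1250 W

Model the wall as resistances in series:
R_carbon steel = L/(kA) = 0.005/(40.6×14) = 8.797×10^-6 K/W
R_cellular glass = L/(kA) = 0.08/(0.0453×14) = 0.1261 K/W
R_stainless steel = L/(kA) = 0.0012/(15.5×14) = 5.53×10^-6 K/W
R_total = 0.1262 K/W
Q = ΔT / R_total = 158 / 0.1262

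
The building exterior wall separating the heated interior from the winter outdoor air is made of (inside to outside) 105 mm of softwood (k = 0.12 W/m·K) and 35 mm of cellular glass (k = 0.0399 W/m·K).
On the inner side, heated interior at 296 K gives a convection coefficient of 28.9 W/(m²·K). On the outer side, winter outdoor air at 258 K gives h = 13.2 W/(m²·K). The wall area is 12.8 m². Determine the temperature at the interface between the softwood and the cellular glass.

Series thermal resistances:
R_inner film = 1/(h_i·A) = 1/(28.9×12.8) = 0.002703 K/W
R_softwood = L/(kA) = 0.105/(0.12×12.8) = 0.06836 K/W
R_cellular glass = L/(kA) = 0.035/(0.0399×12.8) = 0.06853 K/W
R_outer film = 1/(h_o·A) = 1/(13.2×12.8) = 0.005919 K/W
R_total = 0.1455 K/W;  Q = ΔT/R_total = 38/0.1455 = 261.1 W
T_interface = T_inner − Q·ΣR(inner→interface) = 296 − 261×0.07106

T ≈ 277 K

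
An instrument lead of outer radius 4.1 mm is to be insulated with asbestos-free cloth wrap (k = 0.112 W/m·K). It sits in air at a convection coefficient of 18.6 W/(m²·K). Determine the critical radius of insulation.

r_cr ≈ 6.02 mm

For a cylinder r_cr = k/h = 0.112/18.6
r_cr = 6.02 mm; since the bare radius (4.1 mm) is below r_cr, adding a thin layer of insulation will *increase* heat loss.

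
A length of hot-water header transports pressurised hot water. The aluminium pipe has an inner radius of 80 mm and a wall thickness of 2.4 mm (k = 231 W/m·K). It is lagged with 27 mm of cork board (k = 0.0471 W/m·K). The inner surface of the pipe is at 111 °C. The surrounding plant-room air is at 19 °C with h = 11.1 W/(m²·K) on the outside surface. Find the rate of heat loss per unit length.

Cylindrical conduction, so R = ln(r₂/r₁)/(2πkL) per layer, in series:
R_aluminium pipe wall = ln(82.4/80)/(2π×231×1) = 2.037×10^-5 K/W
R_cork board = ln(109.4/82.4)/(2π×0.0471×1) = 0.9577 K/W
R_outer film = 1/(h_o·2πr_oL) = 1/(11.1×2π×0.1094×1) = 0.1311 K/W
R_total = 1.089 K/W
Q = ΔT/R_total = 92/1.089

q′ ≈ 84.5 W/m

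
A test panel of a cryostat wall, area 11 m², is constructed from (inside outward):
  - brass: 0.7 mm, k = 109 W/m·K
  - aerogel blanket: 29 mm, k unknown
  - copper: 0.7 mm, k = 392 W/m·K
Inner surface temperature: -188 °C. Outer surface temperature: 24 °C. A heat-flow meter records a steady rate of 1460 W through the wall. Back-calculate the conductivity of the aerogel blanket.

k ≈ 0.0182 W/(m·K)

Thermal resistances in series:
R_brass = L/(kA) = 0.0007/(109×11) = 5.838×10^-7 K/W
R_copper = L/(kA) = 0.0007/(392×11) = 1.623×10^-7 K/W
Sum of known resistances R_other = 7.462×10^-7 K/W
Total R = ΔT/Q = 212/1460 = 0.1452 K/W
R_aerogel blanket = R_total − R_other = 0.1452 K/W
k = L/(R·A) = 0.029/(0.1452×11)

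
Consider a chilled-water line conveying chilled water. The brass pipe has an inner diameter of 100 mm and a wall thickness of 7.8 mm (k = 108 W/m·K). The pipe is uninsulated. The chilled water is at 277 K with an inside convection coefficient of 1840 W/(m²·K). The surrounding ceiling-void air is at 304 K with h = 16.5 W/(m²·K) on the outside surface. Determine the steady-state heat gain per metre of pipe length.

q′ ≈ 160 W/m

Radial resistances (cylindrical: R_cond = ln(r_o/r_i)/(2πkL), R_conv = 1/(h·2πrL)):
R_inner film = 1/(h_i·2πr₁L) = 1/(1840×2π×0.05×1) = 0.00173 K/W
R_brass pipe wall = ln(57.8/50)/(2π×108×1) = 2.136×10^-4 K/W
R_outer film = 1/(h_o·2πr_oL) = 1/(16.5×2π×0.0578×1) = 0.1669 K/W
R_total = 0.1688 K/W
Q = ΔT/R_total = 27/0.1688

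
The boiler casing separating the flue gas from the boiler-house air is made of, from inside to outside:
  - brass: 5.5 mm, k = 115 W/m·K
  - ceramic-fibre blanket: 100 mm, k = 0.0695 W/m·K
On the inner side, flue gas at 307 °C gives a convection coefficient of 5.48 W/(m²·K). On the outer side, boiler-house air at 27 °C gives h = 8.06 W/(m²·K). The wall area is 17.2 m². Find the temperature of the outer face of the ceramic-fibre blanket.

Model the wall as resistances in series:
R_inner film = 1/(h_i·A) = 1/(5.48×17.2) = 0.01061 K/W
R_brass = L/(kA) = 0.0055/(115×17.2) = 2.781×10^-6 K/W
R_ceramic-fibre blanket = L/(kA) = 0.1/(0.0695×17.2) = 0.08365 K/W
R_outer film = 1/(h_o·A) = 1/(8.06×17.2) = 0.007213 K/W
R_total = 0.1015 K/W;  Q = ΔT/R_total = 280/0.1015 = 2759 W
T_interface = T_inner − Q·ΣR(inner→interface) = 307 − 2760×0.09427

T ≈ 46.9 °C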